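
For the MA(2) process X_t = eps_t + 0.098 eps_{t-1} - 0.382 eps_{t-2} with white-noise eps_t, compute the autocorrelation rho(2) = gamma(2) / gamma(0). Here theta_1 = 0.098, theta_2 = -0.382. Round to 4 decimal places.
\rho(2) = -0.3306

For an MA(q) process with theta_0 = 1, the autocovariance is
  gamma(k) = sigma^2 * sum_{i=0..q-k} theta_i * theta_{i+k},
and rho(k) = gamma(k) / gamma(0). Sigma^2 cancels.
  numerator   = (1)*(-0.382) = -0.382.
  denominator = (1)^2 + (0.098)^2 + (-0.382)^2 = 1.155528.
  rho(2) = -0.382 / 1.155528 = -0.3306.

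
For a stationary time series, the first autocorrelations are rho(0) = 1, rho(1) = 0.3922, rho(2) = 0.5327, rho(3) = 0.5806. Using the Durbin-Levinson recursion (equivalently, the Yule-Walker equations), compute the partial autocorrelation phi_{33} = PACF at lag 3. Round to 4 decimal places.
\phi_{33} = 0.4281

The PACF at lag k is phi_{kk}, the last component of the solution
to the Yule-Walker system G_k phi = r_k where
  (G_k)_{ij} = rho(|i - j|), (r_k)_i = rho(i), i,j = 1..k.
Equivalently, Durbin-Levinson gives phi_{kk} iteratively:
  phi_{11} = rho(1)
  phi_{kk} = [rho(k) - sum_{j=1..k-1} phi_{k-1,j} rho(k-j)]
            / [1 - sum_{j=1..k-1} phi_{k-1,j} rho(j)],
  phi_{k,j} = phi_{k-1,j} - phi_{kk} phi_{k-1,k-j},  j = 1..k-1.
Step k = 1:
  phi_11 = rho(1) = 0.3922.
Step k = 2:
  phi_22 = [rho(2) - phi_11 rho(1)] / [1 - phi_11 rho(1)] = [0.5327 - (0.3922)(0.3922)] / [1 - (0.3922)(0.3922)]
         = 0.37887916 / 0.84617916 = 0.447753.
  Update: phi_21 = phi_11 - phi_22 phi_11 = 0.3922 - (0.447753)(0.3922) = 0.216591.
Step k = 3:
  phi_33 = [rho(3) - phi_21 rho(2) - phi_22 rho(1)] / [1 - phi_21 rho(1) - phi_22 rho(2)]
    numerator   = 0.5806 - (0.216591)(0.5327) - (0.447753)(0.3922) = 0.28961312
    denominator = 1 - (0.216591)(0.3922) - (0.447753)(0.5327) = 0.67653492
  phi_33 = 0.28961312 / 0.67653492 = 0.4281.
Therefore phi_{33} = 0.4281.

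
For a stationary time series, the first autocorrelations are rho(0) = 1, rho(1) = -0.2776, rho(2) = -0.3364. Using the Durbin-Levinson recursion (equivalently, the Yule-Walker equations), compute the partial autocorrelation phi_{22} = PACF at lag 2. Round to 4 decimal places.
\phi_{22} = -0.4480

The PACF at lag k is phi_{kk}, the last component of the solution
to the Yule-Walker system G_k phi = r_k where
  (G_k)_{ij} = rho(|i - j|), (r_k)_i = rho(i), i,j = 1..k.
Equivalently, Durbin-Levinson gives phi_{kk} iteratively:
  phi_{11} = rho(1)
  phi_{kk} = [rho(k) - sum_{j=1..k-1} phi_{k-1,j} rho(k-j)]
            / [1 - sum_{j=1..k-1} phi_{k-1,j} rho(j)],
  phi_{k,j} = phi_{k-1,j} - phi_{kk} phi_{k-1,k-j},  j = 1..k-1.
Step k = 1:
  phi_11 = rho(1) = -0.2776.
Step k = 2:
  phi_22 = [rho(2) - phi_11 rho(1)] / [1 - phi_11 rho(1)] = [-0.3364 - (-0.2776)(-0.2776)] / [1 - (-0.2776)(-0.2776)]
         = -0.41346176 / 0.92293824 = -0.448.
Therefore phi_{22} = -0.4480.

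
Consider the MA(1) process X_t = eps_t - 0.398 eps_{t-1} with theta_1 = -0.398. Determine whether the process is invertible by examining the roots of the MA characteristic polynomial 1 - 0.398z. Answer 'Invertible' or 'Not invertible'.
\text{Invertible}

The MA(q) characteristic polynomial is P(z) = 1 - 0.398z.
Invertibility requires all roots to lie outside the unit circle, i.e. |z| > 1 for every root.
This is linear in z: 1 + (-0.398) z = 0  =>  z = -1/(-0.398) = 2.512563,  |z| = 2.512563.
Moduli of all roots: 2.5126.
All moduli strictly greater than 1? Yes.
Verdict: Invertible.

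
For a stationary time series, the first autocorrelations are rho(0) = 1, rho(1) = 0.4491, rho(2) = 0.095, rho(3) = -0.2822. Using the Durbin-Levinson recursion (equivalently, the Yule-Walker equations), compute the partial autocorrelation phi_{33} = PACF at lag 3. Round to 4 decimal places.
\phi_{33} = -0.3451

The PACF at lag k is phi_{kk}, the last component of the solution
to the Yule-Walker system G_k phi = r_k where
  (G_k)_{ij} = rho(|i - j|), (r_k)_i = rho(i), i,j = 1..k.
Equivalently, Durbin-Levinson gives phi_{kk} iteratively:
  phi_{11} = rho(1)
  phi_{kk} = [rho(k) - sum_{j=1..k-1} phi_{k-1,j} rho(k-j)]
            / [1 - sum_{j=1..k-1} phi_{k-1,j} rho(j)],
  phi_{k,j} = phi_{k-1,j} - phi_{kk} phi_{k-1,k-j},  j = 1..k-1.
Step k = 1:
  phi_11 = rho(1) = 0.4491.
Step k = 2:
  phi_22 = [rho(2) - phi_11 rho(1)] / [1 - phi_11 rho(1)] = [0.095 - (0.4491)(0.4491)] / [1 - (0.4491)(0.4491)]
         = -0.10669081 / 0.79830919 = -0.133646.
  Update: phi_21 = phi_11 - phi_22 phi_11 = 0.4491 - (-0.133646)(0.4491) = 0.50912.
Step k = 3:
  phi_33 = [rho(3) - phi_21 rho(2) - phi_22 rho(1)] / [1 - phi_21 rho(1) - phi_22 rho(2)]
    numerator   = -0.2822 - (0.50912)(0.095) - (-0.133646)(0.4491) = -0.27054603
    denominator = 1 - (0.50912)(0.4491) - (-0.133646)(0.095) = 0.78405039
  phi_33 = -0.27054603 / 0.78405039 = -0.3451.
Therefore phi_{33} = -0.3451.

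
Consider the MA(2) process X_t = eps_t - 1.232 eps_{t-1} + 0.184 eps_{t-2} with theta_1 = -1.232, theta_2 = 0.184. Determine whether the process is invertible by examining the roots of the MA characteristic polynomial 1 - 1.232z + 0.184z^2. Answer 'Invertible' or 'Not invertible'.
\text{Not invertible}

The MA(q) characteristic polynomial is P(z) = 1 - 1.232z + 0.184z^2.
Invertibility requires all roots to lie outside the unit circle, i.e. |z| > 1 for every root.
Set 1 + (-1.232) z + (0.184) z^2 = 0, i.e. a z^2 + b z + c = 0 with a = 0.184, b = -1.232, c = 1.
Discriminant D = b^2 - 4ac = (-1.232)^2 - 4*(0.184)*1 = 1.517824 - (0.736) = 0.781824.
D >= 0, so the roots are real: z = (-b +/- sqrt(D)) / (2a) = (1.232 +/- 0.884208) / (0.368).
  z_1 = (1.232 + 0.884208) / (0.368) = 5.7506,   |z_1| = 5.7506.
  z_2 = (1.232 - 0.884208) / (0.368) = 0.9451,   |z_2| = 0.9451.
Moduli of all roots: 5.7506, 0.9451.
All moduli strictly greater than 1? No.
Verdict: Not invertible.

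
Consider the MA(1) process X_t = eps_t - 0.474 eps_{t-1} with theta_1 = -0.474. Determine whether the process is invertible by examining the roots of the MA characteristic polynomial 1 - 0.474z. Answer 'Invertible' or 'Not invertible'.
\text{Invertible}

The MA(q) characteristic polynomial is P(z) = 1 - 0.474z.
Invertibility requires all roots to lie outside the unit circle, i.e. |z| > 1 for every root.
This is linear in z: 1 + (-0.474) z = 0  =>  z = -1/(-0.474) = 2.109705,  |z| = 2.109705.
Moduli of all roots: 2.1097.
All moduli strictly greater than 1? Yes.
Verdict: Invertible.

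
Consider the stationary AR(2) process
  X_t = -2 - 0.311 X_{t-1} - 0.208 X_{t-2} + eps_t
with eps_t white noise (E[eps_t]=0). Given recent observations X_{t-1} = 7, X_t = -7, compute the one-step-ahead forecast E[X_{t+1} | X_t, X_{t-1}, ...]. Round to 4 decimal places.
E[X_{t+1} \mid \mathcal F_t] = -1.2790

For an AR(p) model X_t = c + sum_i phi_i X_{t-i} + eps_t, the
one-step-ahead conditional mean is
  E[X_{t+1} | X_t, ...] = c + sum_i phi_i X_{t+1-i}.
Substitute known values:
  E[X_{t+1} | ...] = -2 + (-0.311) * (-7) + (-0.208) * (7)
                   = -1.2790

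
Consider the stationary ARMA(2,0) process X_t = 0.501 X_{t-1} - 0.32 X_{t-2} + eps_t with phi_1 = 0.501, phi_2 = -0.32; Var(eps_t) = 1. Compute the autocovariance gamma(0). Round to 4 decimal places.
\gamma(0) = 1.3016

Multiply the model equation by X_{t-k} and take expectations. With theta_0 = psi_0 = 1 and psi_j the MA(infinity) weights, this gives
  gamma(k) - sum_i phi_i gamma(k-i) = c_k,
  c_k = sigma^2 * sum_{j=k..q} theta_j psi_{j-k}   (c_k = 0 for k > q),
using gamma(-m) = gamma(m).
Pure AR (q = 0): c_0 = sigma^2 = 1, c_k = 0 for k >= 1.
Equations for k = 0, 1, 2 (AR order 2, c_2 = 0):
  (E0) gamma(0) = phi_1 gamma(1) + phi_2 gamma(2) + c_0
  (E1) gamma(1) = phi_1 gamma(0) + phi_2 gamma(1) + c_1
  (E2) gamma(2) = phi_1 gamma(1) + phi_2 gamma(0)
From (E1): gamma(1) = A gamma(0) + B with
  A = phi_1 / (1 - phi_2) = 0.501 / 1.32 = 0.379545,   B = c_1 / (1 - phi_2) = 0 / 1.32 = 0.
Insert (E2) into (E0): gamma(0) (1 - phi_2^2) = phi_1 (1 + phi_2) gamma(1) + c_0.
  phi_1 (1 + phi_2) = (0.501)(0.68) = 0.34068,   1 - phi_2^2 = 0.8976.
Replace gamma(1) by A gamma(0) + B and collect gamma(0):
  gamma(0) [0.8976 - (0.34068)(0.379545)] = c_0 = 1
  gamma(0) * 0.768296 = 1
  gamma(0) = 1 / 0.768296 = 1.301581.
Therefore gamma(0) = 1.3016 (to 4 decimal places).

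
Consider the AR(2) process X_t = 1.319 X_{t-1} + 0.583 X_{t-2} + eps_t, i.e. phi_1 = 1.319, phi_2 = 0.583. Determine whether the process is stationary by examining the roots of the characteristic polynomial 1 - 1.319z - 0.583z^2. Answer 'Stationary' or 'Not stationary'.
\text{Not stationary}

The AR(p) characteristic polynomial is P(z) = 1 - 1.319z - 0.583z^2.
Stationarity requires all roots to lie outside the unit circle, i.e. |z| > 1 for every root.
Set 1 + (-1.319) z + (-0.583) z^2 = 0, i.e. a z^2 + b z + c = 0 with a = -0.583, b = -1.319, c = 1.
Discriminant D = b^2 - 4ac = (-1.319)^2 - 4*(-0.583)*1 = 1.739761 - (-2.332) = 4.071761.
D >= 0, so the roots are real: z = (-b +/- sqrt(D)) / (2a) = (1.319 +/- 2.017861) / (-1.166).
  z_1 = (1.319 + 2.017861) / (-1.166) = -2.8618,   |z_1| = 2.8618.
  z_2 = (1.319 - 2.017861) / (-1.166) = 0.5994,   |z_2| = 0.5994.
Moduli of all roots: 2.8618, 0.5994.
All moduli strictly greater than 1? No.
Verdict: Not stationary.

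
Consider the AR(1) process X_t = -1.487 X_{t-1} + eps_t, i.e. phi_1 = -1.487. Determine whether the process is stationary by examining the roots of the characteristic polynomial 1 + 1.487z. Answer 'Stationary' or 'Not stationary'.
\text{Not stationary}

The AR(p) characteristic polynomial is P(z) = 1 + 1.487z.
Stationarity requires all roots to lie outside the unit circle, i.e. |z| > 1 for every root.
This is linear in z: 1 + (1.487) z = 0  =>  z = -1/(1.487) = -0.672495,  |z| = 0.672495.
Moduli of all roots: 0.6725.
All moduli strictly greater than 1? No.
Verdict: Not stationary.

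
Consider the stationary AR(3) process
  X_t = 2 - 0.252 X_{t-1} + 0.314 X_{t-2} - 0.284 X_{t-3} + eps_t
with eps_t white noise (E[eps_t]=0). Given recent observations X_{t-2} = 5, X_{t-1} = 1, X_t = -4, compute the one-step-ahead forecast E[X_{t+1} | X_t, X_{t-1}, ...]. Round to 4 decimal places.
E[X_{t+1} \mid \mathcal F_t] = 1.9020

For an AR(p) model X_t = c + sum_i phi_i X_{t-i} + eps_t, the
one-step-ahead conditional mean is
  E[X_{t+1} | X_t, ...] = c + sum_i phi_i X_{t+1-i}.
Substitute known values:
  E[X_{t+1} | ...] = 2 + (-0.252) * (-4) + (0.314) * (1) + (-0.284) * (5)
                   = 1.9020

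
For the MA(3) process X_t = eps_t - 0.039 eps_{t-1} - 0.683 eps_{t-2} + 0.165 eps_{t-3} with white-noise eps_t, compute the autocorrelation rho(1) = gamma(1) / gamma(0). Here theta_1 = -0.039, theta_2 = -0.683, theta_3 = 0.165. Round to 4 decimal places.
\rho(1) = -0.0836

For an MA(q) process with theta_0 = 1, the autocovariance is
  gamma(k) = sigma^2 * sum_{i=0..q-k} theta_i * theta_{i+k},
and rho(k) = gamma(k) / gamma(0). Sigma^2 cancels.
  numerator   = (1)*(-0.039) + (-0.039)*(-0.683) + (-0.683)*(0.165) = -0.125058.
  denominator = (1)^2 + (-0.039)^2 + (-0.683)^2 + (0.165)^2 = 1.495235.
  rho(1) = -0.125058 / 1.495235 = -0.0836.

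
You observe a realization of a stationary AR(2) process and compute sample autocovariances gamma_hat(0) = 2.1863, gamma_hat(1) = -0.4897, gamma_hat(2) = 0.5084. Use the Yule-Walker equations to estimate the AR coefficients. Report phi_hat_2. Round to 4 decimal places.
\hat\phi_{2} = 0.1920

The Yule-Walker equations for an AR(p) process read, in matrix form,
  Gamma_p phi = r_p,   with   (Gamma_p)_{ij} = gamma(|i - j|),
                       (r_p)_i = gamma(i),   i,j = 1..p.
Substitute the sample gammas (Toeplitz matrix and right-hand side of size 2):
  Gamma_p = [[2.1863, -0.4897], [-0.4897, 2.1863]]
  r_p     = [-0.4897, 0.5084]
Written out:
  2.1863 phi_1 - 0.4897 phi_2 = -0.4897
  -0.4897 phi_1 + 2.1863 phi_2 = 0.5084
Solve by Cramer's rule:
  det = gamma(0)^2 - gamma(1)^2 = (2.1863)^2 - (-0.4897)^2 = 4.77990769 - 0.23980609 = 4.5401016
  phi_hat_1 = [gamma(1) gamma(0) - gamma(1) gamma(2)] / det = [(-0.4897)(2.1863) - (-0.4897)(0.5084)] / 4.5401016 = -0.82166763 / 4.5401016 = -0.181
  phi_hat_2 = [gamma(0) gamma(2) - gamma(1)^2] / det = [(2.1863)(0.5084) - (-0.4897)^2] / 4.5401016 = 0.87170883 / 4.5401016 = 0.192
So phi_hat = [-0.1810, 0.1920].
Therefore phi_hat_2 = 0.1920.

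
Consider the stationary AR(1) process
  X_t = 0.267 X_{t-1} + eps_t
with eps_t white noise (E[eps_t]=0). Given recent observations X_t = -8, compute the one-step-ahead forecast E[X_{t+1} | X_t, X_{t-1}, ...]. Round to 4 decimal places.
E[X_{t+1} \mid \mathcal F_t] = -2.1360

For an AR(p) model X_t = c + sum_i phi_i X_{t-i} + eps_t, the
one-step-ahead conditional mean is
  E[X_{t+1} | X_t, ...] = c + sum_i phi_i X_{t+1-i}.
Substitute known values:
  E[X_{t+1} | ...] = (0.267) * (-8)
                   = -2.1360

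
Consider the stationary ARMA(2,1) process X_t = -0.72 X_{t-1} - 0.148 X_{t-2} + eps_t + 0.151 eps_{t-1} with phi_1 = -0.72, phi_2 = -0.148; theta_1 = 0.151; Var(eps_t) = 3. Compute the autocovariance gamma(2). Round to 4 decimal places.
\gamma(2) = 0.9950

Multiply the model equation by X_{t-k} and take expectations. With theta_0 = psi_0 = 1 and psi_j the MA(infinity) weights, this gives
  gamma(k) - sum_i phi_i gamma(k-i) = c_k,
  c_k = sigma^2 * sum_{j=k..q} theta_j psi_{j-k}   (c_k = 0 for k > q),
using gamma(-m) = gamma(m).
psi-weights needed (psi_j = theta_j + sum_i phi_i psi_{j-i}):
  psi_1 = theta_1 + phi_1 = 0.151 + (-0.72) = -0.569
Right-hand sides:
  c_0 = sigma^2 (1 + theta_1 psi_1) = 3 * (1 + (0.151)(-0.569)) = 3 * 0.914081 = 2.742243
  c_1 = sigma^2 theta_1 = 3 * (0.151) = 0.453
  c_2 = 0
Equations for k = 0, 1, 2 (AR order 2, c_2 = 0):
  (E0) gamma(0) = phi_1 gamma(1) + phi_2 gamma(2) + c_0
  (E1) gamma(1) = phi_1 gamma(0) + phi_2 gamma(1) + c_1
  (E2) gamma(2) = phi_1 gamma(1) + phi_2 gamma(0)
From (E1): gamma(1) = A gamma(0) + B with
  A = phi_1 / (1 - phi_2) = -0.72 / 1.148 = -0.627178,   B = c_1 / (1 - phi_2) = 0.453 / 1.148 = 0.394599.
Insert (E2) into (E0): gamma(0) (1 - phi_2^2) = phi_1 (1 + phi_2) gamma(1) + c_0.
  phi_1 (1 + phi_2) = (-0.72)(0.852) = -0.61344,   1 - phi_2^2 = 0.978096.
Replace gamma(1) by A gamma(0) + B and collect gamma(0):
  gamma(0) [0.978096 - (-0.61344)(-0.627178)] = (-0.61344)(0.394599) + 2.742243
  gamma(0) * 0.59336 = 2.50018
  gamma(0) = 2.50018 / 0.59336 = 4.213596.
  gamma(1) = A gamma(0) + B = (-0.627178)(4.213596) + (0.394599) = -2.248074.
  gamma(2) = phi_1 gamma(1) + phi_2 gamma(0) = (-0.72)(-2.248074) + (-0.148)(4.213596) = 0.995001.
Therefore gamma(2) = 0.9950 (to 4 decimal places).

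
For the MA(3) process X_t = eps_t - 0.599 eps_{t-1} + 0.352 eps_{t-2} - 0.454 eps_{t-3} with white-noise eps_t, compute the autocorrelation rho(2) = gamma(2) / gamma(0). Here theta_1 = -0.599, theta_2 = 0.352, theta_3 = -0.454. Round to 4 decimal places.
\rho(2) = 0.3695

For an MA(q) process with theta_0 = 1, the autocovariance is
  gamma(k) = sigma^2 * sum_{i=0..q-k} theta_i * theta_{i+k},
and rho(k) = gamma(k) / gamma(0). Sigma^2 cancels.
  numerator   = (1)*(0.352) + (-0.599)*(-0.454) = 0.623946.
  denominator = (1)^2 + (-0.599)^2 + (0.352)^2 + (-0.454)^2 = 1.688821.
  rho(2) = 0.623946 / 1.688821 = 0.3695.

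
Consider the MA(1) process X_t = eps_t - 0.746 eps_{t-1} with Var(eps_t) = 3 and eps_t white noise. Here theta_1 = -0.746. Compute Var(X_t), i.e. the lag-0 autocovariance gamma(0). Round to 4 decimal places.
\gamma(0) = 4.6695

For an MA(q) process X_t = eps_t + sum_i theta_i eps_{t-i} with
Var(eps_t) = sigma^2, the variance is
  gamma(0) = sigma^2 * (1 + sum_i theta_i^2).
  sum_i theta_i^2 = (-0.746)^2 = 0.556516.
  gamma(0) = 3 * (1 + 0.556516) = 3 * 1.556516 = 4.669548, which rounds to 4.6695.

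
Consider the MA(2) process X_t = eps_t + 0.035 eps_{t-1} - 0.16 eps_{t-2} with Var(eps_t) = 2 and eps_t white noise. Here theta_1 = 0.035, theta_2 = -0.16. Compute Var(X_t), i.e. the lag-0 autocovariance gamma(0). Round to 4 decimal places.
\gamma(0) = 2.0537

For an MA(q) process X_t = eps_t + sum_i theta_i eps_{t-i} with
Var(eps_t) = sigma^2, the variance is
  gamma(0) = sigma^2 * (1 + sum_i theta_i^2).
  sum_i theta_i^2 = (0.035)^2 + (-0.16)^2 = 0.001225 + 0.0256 = 0.026825.
  gamma(0) = 2 * (1 + 0.026825) = 2 * 1.026825 = 2.05365, which rounds to 2.0537.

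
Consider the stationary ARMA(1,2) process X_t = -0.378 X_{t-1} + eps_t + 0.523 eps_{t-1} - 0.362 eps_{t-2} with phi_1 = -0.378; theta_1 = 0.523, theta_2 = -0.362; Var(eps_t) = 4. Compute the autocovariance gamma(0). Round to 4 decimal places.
\gamma(0) = 4.8949

Multiply the model equation by X_{t-k} and take expectations. With theta_0 = psi_0 = 1 and psi_j the MA(infinity) weights, this gives
  gamma(k) - sum_i phi_i gamma(k-i) = c_k,
  c_k = sigma^2 * sum_{j=k..q} theta_j psi_{j-k}   (c_k = 0 for k > q),
using gamma(-m) = gamma(m).
psi-weights needed (psi_j = theta_j + sum_i phi_i psi_{j-i}):
  psi_1 = theta_1 + phi_1 = 0.523 + (-0.378) = 0.145
  psi_2 = theta_2 + phi_1 psi_1 = -0.362 + (-0.378)(0.145) = -0.41681
Right-hand sides:
  c_0 = sigma^2 (1 + theta_1 psi_1 + theta_2 psi_2) = 4 * (1 + (0.523)(0.145) + (-0.362)(-0.41681)) = 4 * 1.22672 = 4.906881
  c_1 = sigma^2 (theta_1 + theta_2 psi_1) = 4 * (0.523 + (-0.362)(0.145)) = 1.88204
  c_2 = sigma^2 theta_2 = 4 * (-0.362) = -1.448
Equations for k = 0 and k = 1 (AR order 1):
  gamma(0) = phi_1 gamma(1) + c_0
  gamma(1) = phi_1 gamma(0) + c_1
Substituting the second into the first: gamma(0) (1 - phi_1^2) = c_0 + phi_1 c_1, so
  gamma(0) = (c_0 + phi_1 c_1) / (1 - phi_1^2) = (4.906881 + (-0.378)(1.88204)) / (1 - (-0.378)^2) = 4.19547 / 0.857116 = 4.894868.
Therefore gamma(0) = 4.8949 (to 4 decimal places).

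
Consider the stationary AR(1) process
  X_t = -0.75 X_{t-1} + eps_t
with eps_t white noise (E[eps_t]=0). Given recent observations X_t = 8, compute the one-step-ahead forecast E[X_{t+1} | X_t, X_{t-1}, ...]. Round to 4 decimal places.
E[X_{t+1} \mid \mathcal F_t] = -6.0000

For an AR(p) model X_t = c + sum_i phi_i X_{t-i} + eps_t, the
one-step-ahead conditional mean is
  E[X_{t+1} | X_t, ...] = c + sum_i phi_i X_{t+1-i}.
Substitute known values:
  E[X_{t+1} | ...] = (-0.75) * (8)
                   = -6.0000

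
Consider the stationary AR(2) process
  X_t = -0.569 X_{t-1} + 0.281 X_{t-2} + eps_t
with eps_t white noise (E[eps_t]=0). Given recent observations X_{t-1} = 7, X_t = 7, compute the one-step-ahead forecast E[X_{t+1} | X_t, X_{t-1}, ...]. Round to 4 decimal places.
E[X_{t+1} \mid \mathcal F_t] = -2.0160

For an AR(p) model X_t = c + sum_i phi_i X_{t-i} + eps_t, the
one-step-ahead conditional mean is
  E[X_{t+1} | X_t, ...] = c + sum_i phi_i X_{t+1-i}.
Substitute known values:
  E[X_{t+1} | ...] = (-0.569) * (7) + (0.281) * (7)
                   = -2.0160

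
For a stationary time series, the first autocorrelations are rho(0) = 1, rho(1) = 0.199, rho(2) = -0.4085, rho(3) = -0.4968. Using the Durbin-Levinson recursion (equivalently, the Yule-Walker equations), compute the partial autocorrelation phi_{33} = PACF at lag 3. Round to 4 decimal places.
\phi_{33} = -0.3790

The PACF at lag k is phi_{kk}, the last component of the solution
to the Yule-Walker system G_k phi = r_k where
  (G_k)_{ij} = rho(|i - j|), (r_k)_i = rho(i), i,j = 1..k.
Equivalently, Durbin-Levinson gives phi_{kk} iteratively:
  phi_{11} = rho(1)
  phi_{kk} = [rho(k) - sum_{j=1..k-1} phi_{k-1,j} rho(k-j)]
            / [1 - sum_{j=1..k-1} phi_{k-1,j} rho(j)],
  phi_{k,j} = phi_{k-1,j} - phi_{kk} phi_{k-1,k-j},  j = 1..k-1.
Step k = 1:
  phi_11 = rho(1) = 0.199.
Step k = 2:
  phi_22 = [rho(2) - phi_11 rho(1)] / [1 - phi_11 rho(1)] = [-0.4085 - (0.199)(0.199)] / [1 - (0.199)(0.199)]
         = -0.448101 / 0.960399 = -0.466578.
  Update: phi_21 = phi_11 - phi_22 phi_11 = 0.199 - (-0.466578)(0.199) = 0.291849.
Step k = 3:
  phi_33 = [rho(3) - phi_21 rho(2) - phi_22 rho(1)] / [1 - phi_21 rho(1) - phi_22 rho(2)]
    numerator   = -0.4968 - (0.291849)(-0.4085) - (-0.466578)(0.199) = -0.28473067
    denominator = 1 - (0.291849)(0.199) - (-0.466578)(-0.4085) = 0.75132495
  phi_33 = -0.28473067 / 0.75132495 = -0.379.
Therefore phi_{33} = -0.3790.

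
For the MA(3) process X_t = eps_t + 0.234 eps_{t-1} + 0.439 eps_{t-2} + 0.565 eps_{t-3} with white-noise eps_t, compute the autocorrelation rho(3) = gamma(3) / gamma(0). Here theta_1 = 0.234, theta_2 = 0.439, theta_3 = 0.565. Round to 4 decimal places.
\rho(3) = 0.3606

For an MA(q) process with theta_0 = 1, the autocovariance is
  gamma(k) = sigma^2 * sum_{i=0..q-k} theta_i * theta_{i+k},
and rho(k) = gamma(k) / gamma(0). Sigma^2 cancels.
  numerator   = (1)*(0.565) = 0.565.
  denominator = (1)^2 + (0.234)^2 + (0.439)^2 + (0.565)^2 = 1.566702.
  rho(3) = 0.565 / 1.566702 = 0.3606.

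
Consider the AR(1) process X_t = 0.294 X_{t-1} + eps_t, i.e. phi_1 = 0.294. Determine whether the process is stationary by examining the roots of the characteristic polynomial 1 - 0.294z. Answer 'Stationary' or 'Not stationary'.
\text{Stationary}

The AR(p) characteristic polynomial is P(z) = 1 - 0.294z.
Stationarity requires all roots to lie outside the unit circle, i.e. |z| > 1 for every root.
This is linear in z: 1 + (-0.294) z = 0  =>  z = -1/(-0.294) = 3.401361,  |z| = 3.401361.
Moduli of all roots: 3.4014.
All moduli strictly greater than 1? Yes.
Verdict: Stationary.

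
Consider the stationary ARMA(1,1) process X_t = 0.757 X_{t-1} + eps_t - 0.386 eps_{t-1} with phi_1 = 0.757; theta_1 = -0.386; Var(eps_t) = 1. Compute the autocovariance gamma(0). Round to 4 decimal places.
\gamma(0) = 1.3224

Multiply the model equation by X_{t-k} and take expectations. With theta_0 = psi_0 = 1 and psi_j the MA(infinity) weights, this gives
  gamma(k) - sum_i phi_i gamma(k-i) = c_k,
  c_k = sigma^2 * sum_{j=k..q} theta_j psi_{j-k}   (c_k = 0 for k > q),
using gamma(-m) = gamma(m).
psi-weights needed (psi_j = theta_j + sum_i phi_i psi_{j-i}):
  psi_1 = theta_1 + phi_1 = -0.386 + (0.757) = 0.371
Right-hand sides:
  c_0 = sigma^2 (1 + theta_1 psi_1) = 1 * (1 + (-0.386)(0.371)) = 1 * 0.856794 = 0.856794
  c_1 = sigma^2 theta_1 = 1 * (-0.386) = -0.386
  c_2 = 0
Equations for k = 0 and k = 1 (AR order 1):
  gamma(0) = phi_1 gamma(1) + c_0
  gamma(1) = phi_1 gamma(0) + c_1
Substituting the second into the first: gamma(0) (1 - phi_1^2) = c_0 + phi_1 c_1, so
  gamma(0) = (c_0 + phi_1 c_1) / (1 - phi_1^2) = (0.856794 + (0.757)(-0.386)) / (1 - (0.757)^2) = 0.564592 / 0.426951 = 1.322381.
Therefore gamma(0) = 1.3224 (to 4 decimal places).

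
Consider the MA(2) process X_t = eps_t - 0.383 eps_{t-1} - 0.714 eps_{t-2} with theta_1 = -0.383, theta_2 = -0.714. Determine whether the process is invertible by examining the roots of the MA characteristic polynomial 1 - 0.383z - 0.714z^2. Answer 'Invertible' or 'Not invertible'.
\text{Not invertible}

The MA(q) characteristic polynomial is P(z) = 1 - 0.383z - 0.714z^2.
Invertibility requires all roots to lie outside the unit circle, i.e. |z| > 1 for every root.
Set 1 + (-0.383) z + (-0.714) z^2 = 0, i.e. a z^2 + b z + c = 0 with a = -0.714, b = -0.383, c = 1.
Discriminant D = b^2 - 4ac = (-0.383)^2 - 4*(-0.714)*1 = 0.146689 - (-2.856) = 3.002689.
D >= 0, so the roots are real: z = (-b +/- sqrt(D)) / (2a) = (0.383 +/- 1.732827) / (-1.428).
  z_1 = (0.383 + 1.732827) / (-1.428) = -1.4817,   |z_1| = 1.4817.
  z_2 = (0.383 - 1.732827) / (-1.428) = 0.9453,   |z_2| = 0.9453.
Moduli of all roots: 1.4817, 0.9453.
All moduli strictly greater than 1? No.
Verdict: Not invertible.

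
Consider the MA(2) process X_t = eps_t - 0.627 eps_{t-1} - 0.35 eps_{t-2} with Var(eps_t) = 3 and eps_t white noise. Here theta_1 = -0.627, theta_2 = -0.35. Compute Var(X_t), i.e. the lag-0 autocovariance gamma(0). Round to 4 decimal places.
\gamma(0) = 4.5469

For an MA(q) process X_t = eps_t + sum_i theta_i eps_{t-i} with
Var(eps_t) = sigma^2, the variance is
  gamma(0) = sigma^2 * (1 + sum_i theta_i^2).
  sum_i theta_i^2 = (-0.627)^2 + (-0.35)^2 = 0.393129 + 0.1225 = 0.515629.
  gamma(0) = 3 * (1 + 0.515629) = 3 * 1.515629 = 4.546887, which rounds to 4.5469.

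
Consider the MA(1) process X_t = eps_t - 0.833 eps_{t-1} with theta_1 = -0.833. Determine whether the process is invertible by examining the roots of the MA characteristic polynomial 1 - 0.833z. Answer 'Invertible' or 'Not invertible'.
\text{Invertible}

The MA(q) characteristic polynomial is P(z) = 1 - 0.833z.
Invertibility requires all roots to lie outside the unit circle, i.e. |z| > 1 for every root.
This is linear in z: 1 + (-0.833) z = 0  =>  z = -1/(-0.833) = 1.20048,  |z| = 1.20048.
Moduli of all roots: 1.2005.
All moduli strictly greater than 1? Yes.
Verdict: Invertible.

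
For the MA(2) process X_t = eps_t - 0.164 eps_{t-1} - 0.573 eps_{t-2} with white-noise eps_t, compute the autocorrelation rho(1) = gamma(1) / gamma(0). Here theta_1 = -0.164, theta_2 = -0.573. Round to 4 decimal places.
\rho(1) = -0.0517

For an MA(q) process with theta_0 = 1, the autocovariance is
  gamma(k) = sigma^2 * sum_{i=0..q-k} theta_i * theta_{i+k},
and rho(k) = gamma(k) / gamma(0). Sigma^2 cancels.
  numerator   = (1)*(-0.164) + (-0.164)*(-0.573) = -0.070028.
  denominator = (1)^2 + (-0.164)^2 + (-0.573)^2 = 1.355225.
  rho(1) = -0.070028 / 1.355225 = -0.0517.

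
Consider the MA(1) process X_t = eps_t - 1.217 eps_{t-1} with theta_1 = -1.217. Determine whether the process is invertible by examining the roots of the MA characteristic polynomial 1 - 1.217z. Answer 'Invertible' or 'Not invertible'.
\text{Not invertible}

The MA(q) characteristic polynomial is P(z) = 1 - 1.217z.
Invertibility requires all roots to lie outside the unit circle, i.e. |z| > 1 for every root.
This is linear in z: 1 + (-1.217) z = 0  =>  z = -1/(-1.217) = 0.821693,  |z| = 0.821693.
Moduli of all roots: 0.8217.
All moduli strictly greater than 1? No.
Verdict: Not invertible.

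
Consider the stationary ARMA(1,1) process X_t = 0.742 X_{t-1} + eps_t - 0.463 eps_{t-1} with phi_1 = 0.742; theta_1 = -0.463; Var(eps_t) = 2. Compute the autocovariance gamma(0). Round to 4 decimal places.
\gamma(0) = 2.3464

Multiply the model equation by X_{t-k} and take expectations. With theta_0 = psi_0 = 1 and psi_j the MA(infinity) weights, this gives
  gamma(k) - sum_i phi_i gamma(k-i) = c_k,
  c_k = sigma^2 * sum_{j=k..q} theta_j psi_{j-k}   (c_k = 0 for k > q),
using gamma(-m) = gamma(m).
psi-weights needed (psi_j = theta_j + sum_i phi_i psi_{j-i}):
  psi_1 = theta_1 + phi_1 = -0.463 + (0.742) = 0.279
Right-hand sides:
  c_0 = sigma^2 (1 + theta_1 psi_1) = 2 * (1 + (-0.463)(0.279)) = 2 * 0.870823 = 1.741646
  c_1 = sigma^2 theta_1 = 2 * (-0.463) = -0.926
  c_2 = 0
Equations for k = 0 and k = 1 (AR order 1):
  gamma(0) = phi_1 gamma(1) + c_0
  gamma(1) = phi_1 gamma(0) + c_1
Substituting the second into the first: gamma(0) (1 - phi_1^2) = c_0 + phi_1 c_1, so
  gamma(0) = (c_0 + phi_1 c_1) / (1 - phi_1^2) = (1.741646 + (0.742)(-0.926)) / (1 - (0.742)^2) = 1.054554 / 0.449436 = 2.346394.
Therefore gamma(0) = 2.3464 (to 4 decimal places).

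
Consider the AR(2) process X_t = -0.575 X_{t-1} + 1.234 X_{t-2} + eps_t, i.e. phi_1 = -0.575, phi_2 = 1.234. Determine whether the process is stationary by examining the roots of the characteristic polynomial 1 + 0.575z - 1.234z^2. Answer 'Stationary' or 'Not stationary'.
\text{Not stationary}

The AR(p) characteristic polynomial is P(z) = 1 + 0.575z - 1.234z^2.
Stationarity requires all roots to lie outside the unit circle, i.e. |z| > 1 for every root.
Set 1 + (0.575) z + (-1.234) z^2 = 0, i.e. a z^2 + b z + c = 0 with a = -1.234, b = 0.575, c = 1.
Discriminant D = b^2 - 4ac = (0.575)^2 - 4*(-1.234)*1 = 0.330625 - (-4.936) = 5.266625.
D >= 0, so the roots are real: z = (-b +/- sqrt(D)) / (2a) = (-0.575 +/- 2.294913) / (-2.468).
  z_1 = (-0.575 + 2.294913) / (-2.468) = -0.6969,   |z_1| = 0.6969.
  z_2 = (-0.575 - 2.294913) / (-2.468) = 1.1628,   |z_2| = 1.1628.
Moduli of all roots: 0.6969, 1.1628.
All moduli strictly greater than 1? No.
Verdict: Not stationary.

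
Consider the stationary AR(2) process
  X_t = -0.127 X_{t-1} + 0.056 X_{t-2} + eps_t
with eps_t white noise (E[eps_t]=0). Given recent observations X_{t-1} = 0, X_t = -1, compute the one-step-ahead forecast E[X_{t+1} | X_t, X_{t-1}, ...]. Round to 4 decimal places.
E[X_{t+1} \mid \mathcal F_t] = 0.1270

For an AR(p) model X_t = c + sum_i phi_i X_{t-i} + eps_t, the
one-step-ahead conditional mean is
  E[X_{t+1} | X_t, ...] = c + sum_i phi_i X_{t+1-i}.
Substitute known values:
  E[X_{t+1} | ...] = (-0.127) * (-1) + (0.056) * (0)
                   = 0.1270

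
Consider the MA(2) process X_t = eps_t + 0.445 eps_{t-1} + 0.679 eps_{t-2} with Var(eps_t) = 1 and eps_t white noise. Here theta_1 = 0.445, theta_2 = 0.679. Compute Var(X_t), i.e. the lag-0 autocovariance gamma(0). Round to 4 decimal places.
\gamma(0) = 1.6591

For an MA(q) process X_t = eps_t + sum_i theta_i eps_{t-i} with
Var(eps_t) = sigma^2, the variance is
  gamma(0) = sigma^2 * (1 + sum_i theta_i^2).
  sum_i theta_i^2 = (0.445)^2 + (0.679)^2 = 0.198025 + 0.461041 = 0.659066.
  gamma(0) = 1 * (1 + 0.659066) = 1 * 1.659066 = 1.659066, which rounds to 1.6591.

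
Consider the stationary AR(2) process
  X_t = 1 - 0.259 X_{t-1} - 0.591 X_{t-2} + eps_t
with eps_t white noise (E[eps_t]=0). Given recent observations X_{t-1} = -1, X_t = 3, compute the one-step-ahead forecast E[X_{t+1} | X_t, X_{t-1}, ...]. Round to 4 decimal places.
E[X_{t+1} \mid \mathcal F_t] = 0.8140

For an AR(p) model X_t = c + sum_i phi_i X_{t-i} + eps_t, the
one-step-ahead conditional mean is
  E[X_{t+1} | X_t, ...] = c + sum_i phi_i X_{t+1-i}.
Substitute known values:
  E[X_{t+1} | ...] = 1 + (-0.259) * (3) + (-0.591) * (-1)
                   = 0.8140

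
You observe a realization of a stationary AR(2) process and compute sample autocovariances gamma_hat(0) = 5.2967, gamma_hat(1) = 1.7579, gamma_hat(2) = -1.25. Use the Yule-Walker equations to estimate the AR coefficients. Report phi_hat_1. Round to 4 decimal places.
\hat\phi_{1} = 0.4610

The Yule-Walker equations for an AR(p) process read, in matrix form,
  Gamma_p phi = r_p,   with   (Gamma_p)_{ij} = gamma(|i - j|),
                       (r_p)_i = gamma(i),   i,j = 1..p.
Substitute the sample gammas (Toeplitz matrix and right-hand side of size 2):
  Gamma_p = [[5.2967, 1.7579], [1.7579, 5.2967]]
  r_p     = [1.7579, -1.25]
Written out:
  5.2967 phi_1 + 1.7579 phi_2 = 1.7579
  1.7579 phi_1 + 5.2967 phi_2 = -1.25
Solve by Cramer's rule:
  det = gamma(0)^2 - gamma(1)^2 = (5.2967)^2 - (1.7579)^2 = 28.05503089 - 3.09021241 = 24.96481848
  phi_hat_1 = [gamma(1) gamma(0) - gamma(1) gamma(2)] / det = [(1.7579)(5.2967) - (1.7579)(-1.25)] / 24.96481848 = 11.50844393 / 24.96481848 = 0.461
  phi_hat_2 = [gamma(0) gamma(2) - gamma(1)^2] / det = [(5.2967)(-1.25) - (1.7579)^2] / 24.96481848 = -9.71108741 / 24.96481848 = -0.389
So phi_hat = [0.4610, -0.3890].
Therefore phi_hat_1 = 0.4610.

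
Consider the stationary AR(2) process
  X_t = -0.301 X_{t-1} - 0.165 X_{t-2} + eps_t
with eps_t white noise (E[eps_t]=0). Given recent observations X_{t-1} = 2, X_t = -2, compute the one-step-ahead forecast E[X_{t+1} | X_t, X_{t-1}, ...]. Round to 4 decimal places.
E[X_{t+1} \mid \mathcal F_t] = 0.2720

For an AR(p) model X_t = c + sum_i phi_i X_{t-i} + eps_t, the
one-step-ahead conditional mean is
  E[X_{t+1} | X_t, ...] = c + sum_i phi_i X_{t+1-i}.
Substitute known values:
  E[X_{t+1} | ...] = (-0.301) * (-2) + (-0.165) * (2)
                   = 0.2720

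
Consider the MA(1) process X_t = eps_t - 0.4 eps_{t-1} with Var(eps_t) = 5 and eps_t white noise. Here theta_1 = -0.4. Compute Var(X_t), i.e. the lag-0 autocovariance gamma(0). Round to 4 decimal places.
\gamma(0) = 5.8000

For an MA(q) process X_t = eps_t + sum_i theta_i eps_{t-i} with
Var(eps_t) = sigma^2, the variance is
  gamma(0) = sigma^2 * (1 + sum_i theta_i^2).
  sum_i theta_i^2 = (-0.4)^2 = 0.16.
  gamma(0) = 5 * (1 + 0.16) = 5 * 1.16 = 5.8, which rounds to 5.8000.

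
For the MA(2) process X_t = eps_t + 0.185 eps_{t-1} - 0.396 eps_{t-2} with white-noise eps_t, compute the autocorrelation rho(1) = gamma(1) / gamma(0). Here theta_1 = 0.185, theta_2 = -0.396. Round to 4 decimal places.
\rho(1) = 0.0938

For an MA(q) process with theta_0 = 1, the autocovariance is
  gamma(k) = sigma^2 * sum_{i=0..q-k} theta_i * theta_{i+k},
and rho(k) = gamma(k) / gamma(0). Sigma^2 cancels.
  numerator   = (1)*(0.185) + (0.185)*(-0.396) = 0.11174.
  denominator = (1)^2 + (0.185)^2 + (-0.396)^2 = 1.191041.
  rho(1) = 0.11174 / 1.191041 = 0.0938.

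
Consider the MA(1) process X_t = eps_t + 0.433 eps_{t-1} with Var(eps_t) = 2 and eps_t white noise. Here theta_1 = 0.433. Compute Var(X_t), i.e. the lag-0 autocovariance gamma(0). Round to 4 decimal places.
\gamma(0) = 2.3750

For an MA(q) process X_t = eps_t + sum_i theta_i eps_{t-i} with
Var(eps_t) = sigma^2, the variance is
  gamma(0) = sigma^2 * (1 + sum_i theta_i^2).
  sum_i theta_i^2 = (0.433)^2 = 0.187489.
  gamma(0) = 2 * (1 + 0.187489) = 2 * 1.187489 = 2.374978, which rounds to 2.3750.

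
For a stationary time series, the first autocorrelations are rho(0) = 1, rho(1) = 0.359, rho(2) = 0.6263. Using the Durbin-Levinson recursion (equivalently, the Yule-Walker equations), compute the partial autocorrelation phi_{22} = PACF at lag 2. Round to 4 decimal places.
\phi_{22} = 0.5710

The PACF at lag k is phi_{kk}, the last component of the solution
to the Yule-Walker system G_k phi = r_k where
  (G_k)_{ij} = rho(|i - j|), (r_k)_i = rho(i), i,j = 1..k.
Equivalently, Durbin-Levinson gives phi_{kk} iteratively:
  phi_{11} = rho(1)
  phi_{kk} = [rho(k) - sum_{j=1..k-1} phi_{k-1,j} rho(k-j)]
            / [1 - sum_{j=1..k-1} phi_{k-1,j} rho(j)],
  phi_{k,j} = phi_{k-1,j} - phi_{kk} phi_{k-1,k-j},  j = 1..k-1.
Step k = 1:
  phi_11 = rho(1) = 0.359.
Step k = 2:
  phi_22 = [rho(2) - phi_11 rho(1)] / [1 - phi_11 rho(1)] = [0.6263 - (0.359)(0.359)] / [1 - (0.359)(0.359)]
         = 0.497419 / 0.871119 = 0.571.
Therefore phi_{22} = 0.5710.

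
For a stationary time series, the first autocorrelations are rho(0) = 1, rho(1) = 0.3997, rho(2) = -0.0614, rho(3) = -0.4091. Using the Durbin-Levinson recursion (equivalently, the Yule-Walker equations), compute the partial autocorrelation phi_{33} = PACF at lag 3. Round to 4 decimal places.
\phi_{33} = -0.3490

The PACF at lag k is phi_{kk}, the last component of the solution
to the Yule-Walker system G_k phi = r_k where
  (G_k)_{ij} = rho(|i - j|), (r_k)_i = rho(i), i,j = 1..k.
Equivalently, Durbin-Levinson gives phi_{kk} iteratively:
  phi_{11} = rho(1)
  phi_{kk} = [rho(k) - sum_{j=1..k-1} phi_{k-1,j} rho(k-j)]
            / [1 - sum_{j=1..k-1} phi_{k-1,j} rho(j)],
  phi_{k,j} = phi_{k-1,j} - phi_{kk} phi_{k-1,k-j},  j = 1..k-1.
Step k = 1:
  phi_11 = rho(1) = 0.3997.
Step k = 2:
  phi_22 = [rho(2) - phi_11 rho(1)] / [1 - phi_11 rho(1)] = [-0.0614 - (0.3997)(0.3997)] / [1 - (0.3997)(0.3997)]
         = -0.22116009 / 0.84023991 = -0.263211.
  Update: phi_21 = phi_11 - phi_22 phi_11 = 0.3997 - (-0.263211)(0.3997) = 0.504905.
Step k = 3:
  phi_33 = [rho(3) - phi_21 rho(2) - phi_22 rho(1)] / [1 - phi_21 rho(1) - phi_22 rho(2)]
    numerator   = -0.4091 - (0.504905)(-0.0614) - (-0.263211)(0.3997) = -0.27289352
    denominator = 1 - (0.504905)(0.3997) - (-0.263211)(-0.0614) = 0.78202822
  phi_33 = -0.27289352 / 0.78202822 = -0.349.
Therefore phi_{33} = -0.3490.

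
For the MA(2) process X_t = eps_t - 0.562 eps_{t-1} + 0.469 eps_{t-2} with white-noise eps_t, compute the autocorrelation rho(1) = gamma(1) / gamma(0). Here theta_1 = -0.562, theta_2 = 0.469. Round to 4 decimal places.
\rho(1) = -0.5376

For an MA(q) process with theta_0 = 1, the autocovariance is
  gamma(k) = sigma^2 * sum_{i=0..q-k} theta_i * theta_{i+k},
and rho(k) = gamma(k) / gamma(0). Sigma^2 cancels.
  numerator   = (1)*(-0.562) + (-0.562)*(0.469) = -0.825578.
  denominator = (1)^2 + (-0.562)^2 + (0.469)^2 = 1.535805.
  rho(1) = -0.825578 / 1.535805 = -0.5376.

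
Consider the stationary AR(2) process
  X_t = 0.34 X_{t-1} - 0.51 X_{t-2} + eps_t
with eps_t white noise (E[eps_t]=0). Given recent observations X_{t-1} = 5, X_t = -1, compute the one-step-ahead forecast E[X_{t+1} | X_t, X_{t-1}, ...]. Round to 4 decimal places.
E[X_{t+1} \mid \mathcal F_t] = -2.8900

For an AR(p) model X_t = c + sum_i phi_i X_{t-i} + eps_t, the
one-step-ahead conditional mean is
  E[X_{t+1} | X_t, ...] = c + sum_i phi_i X_{t+1-i}.
Substitute known values:
  E[X_{t+1} | ...] = (0.34) * (-1) + (-0.51) * (5)
                   = -2.8900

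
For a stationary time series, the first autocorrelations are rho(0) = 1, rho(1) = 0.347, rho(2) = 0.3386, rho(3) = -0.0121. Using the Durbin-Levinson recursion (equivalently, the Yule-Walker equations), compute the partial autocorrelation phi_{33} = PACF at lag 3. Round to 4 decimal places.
\phi_{33} = -0.2260

The PACF at lag k is phi_{kk}, the last component of the solution
to the Yule-Walker system G_k phi = r_k where
  (G_k)_{ij} = rho(|i - j|), (r_k)_i = rho(i), i,j = 1..k.
Equivalently, Durbin-Levinson gives phi_{kk} iteratively:
  phi_{11} = rho(1)
  phi_{kk} = [rho(k) - sum_{j=1..k-1} phi_{k-1,j} rho(k-j)]
            / [1 - sum_{j=1..k-1} phi_{k-1,j} rho(j)],
  phi_{k,j} = phi_{k-1,j} - phi_{kk} phi_{k-1,k-j},  j = 1..k-1.
Step k = 1:
  phi_11 = rho(1) = 0.347.
Step k = 2:
  phi_22 = [rho(2) - phi_11 rho(1)] / [1 - phi_11 rho(1)] = [0.3386 - (0.347)(0.347)] / [1 - (0.347)(0.347)]
         = 0.218191 / 0.879591 = 0.24806.
  Update: phi_21 = phi_11 - phi_22 phi_11 = 0.347 - (0.24806)(0.347) = 0.260923.
Step k = 3:
  phi_33 = [rho(3) - phi_21 rho(2) - phi_22 rho(1)] / [1 - phi_21 rho(1) - phi_22 rho(2)]
    numerator   = -0.0121 - (0.260923)(0.3386) - (0.24806)(0.347) = -0.18652532
    denominator = 1 - (0.260923)(0.347) - (0.24806)(0.3386) = 0.82546663
  phi_33 = -0.18652532 / 0.82546663 = -0.226.
Therefore phi_{33} = -0.2260.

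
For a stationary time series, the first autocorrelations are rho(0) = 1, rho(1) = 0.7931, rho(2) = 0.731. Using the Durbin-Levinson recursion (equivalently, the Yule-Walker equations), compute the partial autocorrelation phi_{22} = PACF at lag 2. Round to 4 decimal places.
\phi_{22} = 0.2749

The PACF at lag k is phi_{kk}, the last component of the solution
to the Yule-Walker system G_k phi = r_k where
  (G_k)_{ij} = rho(|i - j|), (r_k)_i = rho(i), i,j = 1..k.
Equivalently, Durbin-Levinson gives phi_{kk} iteratively:
  phi_{11} = rho(1)
  phi_{kk} = [rho(k) - sum_{j=1..k-1} phi_{k-1,j} rho(k-j)]
            / [1 - sum_{j=1..k-1} phi_{k-1,j} rho(j)],
  phi_{k,j} = phi_{k-1,j} - phi_{kk} phi_{k-1,k-j},  j = 1..k-1.
Step k = 1:
  phi_11 = rho(1) = 0.7931.
Step k = 2:
  phi_22 = [rho(2) - phi_11 rho(1)] / [1 - phi_11 rho(1)] = [0.731 - (0.7931)(0.7931)] / [1 - (0.7931)(0.7931)]
         = 0.10199239 / 0.37099239 = 0.2749.
Therefore phi_{22} = 0.2749.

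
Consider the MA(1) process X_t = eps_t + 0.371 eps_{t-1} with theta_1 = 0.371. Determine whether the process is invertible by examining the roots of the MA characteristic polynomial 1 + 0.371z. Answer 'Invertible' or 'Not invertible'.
\text{Invertible}

The MA(q) characteristic polynomial is P(z) = 1 + 0.371z.
Invertibility requires all roots to lie outside the unit circle, i.e. |z| > 1 for every root.
This is linear in z: 1 + (0.371) z = 0  =>  z = -1/(0.371) = -2.695418,  |z| = 2.695418.
Moduli of all roots: 2.6954.
All moduli strictly greater than 1? Yes.
Verdict: Invertible.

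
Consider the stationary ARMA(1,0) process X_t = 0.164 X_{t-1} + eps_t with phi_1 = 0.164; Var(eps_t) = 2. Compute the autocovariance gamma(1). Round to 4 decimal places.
\gamma(1) = 0.3371

Multiply the model equation by X_{t-k} and take expectations. With theta_0 = psi_0 = 1 and psi_j the MA(infinity) weights, this gives
  gamma(k) - sum_i phi_i gamma(k-i) = c_k,
  c_k = sigma^2 * sum_{j=k..q} theta_j psi_{j-k}   (c_k = 0 for k > q),
using gamma(-m) = gamma(m).
Pure AR (q = 0): c_0 = sigma^2 = 2, c_k = 0 for k >= 1.
Equations for k = 0 and k = 1 (AR order 1):
  gamma(0) = phi_1 gamma(1) + c_0
  gamma(1) = phi_1 gamma(0) + c_1
Substituting the second into the first: gamma(0) (1 - phi_1^2) = c_0 + phi_1 c_1, so
  gamma(0) = c_0 / (1 - phi_1^2) = 2 / (1 - (0.164)^2) = 2 / 0.973104 = 2.055279.
  gamma(1) = phi_1 gamma(0) = (0.164)(2.055279) = 0.337066.
Therefore gamma(1) = 0.3371 (to 4 decimal places).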